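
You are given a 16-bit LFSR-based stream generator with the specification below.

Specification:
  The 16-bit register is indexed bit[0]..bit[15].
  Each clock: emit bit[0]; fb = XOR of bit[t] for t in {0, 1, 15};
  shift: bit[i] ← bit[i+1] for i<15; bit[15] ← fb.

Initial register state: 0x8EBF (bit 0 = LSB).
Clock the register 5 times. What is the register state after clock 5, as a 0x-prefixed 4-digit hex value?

0xFC75

reg_0 = 0x8EBF
clock 1: out=1, reg = 0xC75F
clock 2: out=1, reg = 0xE3AF
clock 3: out=1, reg = 0xF1D7
clock 4: out=1, reg = 0xF8EB
clock 5: out=1, reg = 0xFC75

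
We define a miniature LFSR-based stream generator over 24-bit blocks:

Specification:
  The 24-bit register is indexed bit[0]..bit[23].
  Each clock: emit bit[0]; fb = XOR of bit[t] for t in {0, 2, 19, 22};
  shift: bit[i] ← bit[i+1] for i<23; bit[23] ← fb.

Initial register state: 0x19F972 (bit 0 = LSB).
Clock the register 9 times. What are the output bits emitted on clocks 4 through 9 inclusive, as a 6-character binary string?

reg_0 = 0x19F972
clock 1: out=0, reg = 0x8CFCB9
clock 2: out=1, reg = 0x467E5C
clock 3: out=0, reg = 0x233F2E
clock 4: out=0, reg = 0x919F97
clock 5: out=1, reg = 0x48CFCB
clock 6: out=1, reg = 0xA467E5
clock 7: out=1, reg = 0x5233F2
clock 8: out=0, reg = 0xA919F9
clock 9: out=1, reg = 0x548CFC

011101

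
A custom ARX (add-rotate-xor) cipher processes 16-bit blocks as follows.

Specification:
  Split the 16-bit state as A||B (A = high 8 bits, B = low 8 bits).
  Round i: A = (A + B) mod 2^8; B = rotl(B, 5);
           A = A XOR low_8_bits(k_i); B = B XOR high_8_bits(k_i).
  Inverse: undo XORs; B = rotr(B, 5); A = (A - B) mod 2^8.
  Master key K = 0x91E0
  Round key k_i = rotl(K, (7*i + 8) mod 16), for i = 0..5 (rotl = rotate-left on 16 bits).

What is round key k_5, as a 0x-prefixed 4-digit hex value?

K = 0x91E0
k_0 = rotl(K, (7*0+8) mod 16) = rotl(K, 8) = 0xE091
k_1 = rotl(K, (7*1+8) mod 16) = rotl(K, 15) = 0x48F0
k_2 = rotl(K, (7*2+8) mod 16) = rotl(K, 6) = 0x7824
k_3 = rotl(K, (7*3+8) mod 16) = rotl(K, 13) = 0x123C
k_4 = rotl(K, (7*4+8) mod 16) = rotl(K, 4) = 0x1E09
k_5 = rotl(K, (7*5+8) mod 16) = rotl(K, 11) = 0x048F

0x048F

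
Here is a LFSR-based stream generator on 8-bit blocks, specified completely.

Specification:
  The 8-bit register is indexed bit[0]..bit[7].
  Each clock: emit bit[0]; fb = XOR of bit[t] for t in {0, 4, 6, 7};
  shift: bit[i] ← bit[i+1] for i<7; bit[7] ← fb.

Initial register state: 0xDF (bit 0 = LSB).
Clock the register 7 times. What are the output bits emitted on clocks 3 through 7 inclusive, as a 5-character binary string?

11101

reg_0 = 0xDF
clock 1: out=1, reg = 0x6F
clock 2: out=1, reg = 0x37
clock 3: out=1, reg = 0x1B
clock 4: out=1, reg = 0x0D
clock 5: out=1, reg = 0x86
clock 6: out=0, reg = 0xC3
clock 7: out=1, reg = 0xE1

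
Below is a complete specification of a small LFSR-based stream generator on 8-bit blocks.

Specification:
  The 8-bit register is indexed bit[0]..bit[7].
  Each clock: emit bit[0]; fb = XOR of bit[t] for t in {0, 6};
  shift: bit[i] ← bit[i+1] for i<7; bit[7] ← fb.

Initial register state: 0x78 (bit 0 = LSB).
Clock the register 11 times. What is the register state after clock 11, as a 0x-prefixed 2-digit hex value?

reg_0 = 0x78
clock 1: out=0, reg = 0xBC
clock 2: out=0, reg = 0x5E
clock 3: out=0, reg = 0xAF
clock 4: out=1, reg = 0xD7
clock 5: out=1, reg = 0x6B
clock 6: out=1, reg = 0x35
clock 7: out=1, reg = 0x9A
clock 8: out=0, reg = 0x4D
clock 9: out=1, reg = 0x26
clock 10: out=0, reg = 0x13
clock 11: out=1, reg = 0x89

0x89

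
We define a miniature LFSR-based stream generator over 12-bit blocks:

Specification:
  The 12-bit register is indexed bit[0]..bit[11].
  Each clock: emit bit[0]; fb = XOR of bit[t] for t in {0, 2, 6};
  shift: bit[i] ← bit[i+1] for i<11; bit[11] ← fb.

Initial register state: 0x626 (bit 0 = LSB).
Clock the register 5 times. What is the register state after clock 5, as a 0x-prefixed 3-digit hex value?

reg_0 = 0x626
clock 1: out=0, reg = 0xB13
clock 2: out=1, reg = 0xD89
clock 3: out=1, reg = 0xEC4
clock 4: out=0, reg = 0x762
clock 5: out=0, reg = 0xBB1

0xBB1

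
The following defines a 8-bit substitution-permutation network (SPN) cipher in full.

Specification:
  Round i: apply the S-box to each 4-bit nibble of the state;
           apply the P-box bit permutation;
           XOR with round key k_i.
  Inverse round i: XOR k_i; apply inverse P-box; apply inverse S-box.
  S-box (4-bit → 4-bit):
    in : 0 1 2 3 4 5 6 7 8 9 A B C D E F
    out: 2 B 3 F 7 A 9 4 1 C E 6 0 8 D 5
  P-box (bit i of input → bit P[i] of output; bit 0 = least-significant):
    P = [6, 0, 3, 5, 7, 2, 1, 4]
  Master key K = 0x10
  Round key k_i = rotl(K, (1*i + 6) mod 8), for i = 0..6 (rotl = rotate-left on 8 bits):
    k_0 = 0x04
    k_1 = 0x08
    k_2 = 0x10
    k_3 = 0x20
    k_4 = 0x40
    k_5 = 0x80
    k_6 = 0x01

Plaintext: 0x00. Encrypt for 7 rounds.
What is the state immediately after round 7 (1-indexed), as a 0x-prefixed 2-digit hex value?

s_0 = plaintext = 0x00
s_1 = Round(s_0, k_0) = 0x01
s_2 = Round(s_1, k_1) = 0x6D
s_3 = Round(s_2, k_2) = 0xA0
s_4 = Round(s_3, k_3) = 0x37
s_5 = Round(s_4, k_4) = 0xDE
s_6 = Round(s_5, k_5) = 0xF8
s_7 = Round(s_6, k_6) = 0xC3

0xC3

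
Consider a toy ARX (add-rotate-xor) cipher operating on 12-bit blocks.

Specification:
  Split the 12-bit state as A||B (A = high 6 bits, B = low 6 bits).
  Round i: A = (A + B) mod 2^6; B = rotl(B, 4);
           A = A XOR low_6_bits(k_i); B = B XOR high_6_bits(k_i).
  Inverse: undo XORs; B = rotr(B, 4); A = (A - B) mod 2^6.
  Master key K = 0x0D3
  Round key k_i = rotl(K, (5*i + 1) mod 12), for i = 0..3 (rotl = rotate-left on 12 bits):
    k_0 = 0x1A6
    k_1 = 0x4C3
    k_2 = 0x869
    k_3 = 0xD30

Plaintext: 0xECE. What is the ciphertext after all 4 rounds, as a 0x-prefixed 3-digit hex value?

s_0 = plaintext = 0xECE
s_1 = Round(s_0, k_0) = 0xBE5
s_2 = Round(s_1, k_1) = 0x5CA
s_3 = Round(s_2, k_2) = 0x203
s_4 = Round(s_3, k_3) = 0xEC4

0xEC4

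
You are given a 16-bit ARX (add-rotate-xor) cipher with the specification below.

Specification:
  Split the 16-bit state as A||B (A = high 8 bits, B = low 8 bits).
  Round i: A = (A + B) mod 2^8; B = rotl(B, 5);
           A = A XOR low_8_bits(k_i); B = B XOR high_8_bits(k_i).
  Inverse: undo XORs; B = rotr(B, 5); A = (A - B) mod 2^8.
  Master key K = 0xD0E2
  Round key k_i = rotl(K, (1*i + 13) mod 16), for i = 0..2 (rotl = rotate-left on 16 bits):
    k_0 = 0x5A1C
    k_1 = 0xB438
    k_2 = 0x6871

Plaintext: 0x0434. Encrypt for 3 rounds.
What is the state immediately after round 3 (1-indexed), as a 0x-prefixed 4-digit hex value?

s_0 = plaintext = 0x0434
s_1 = Round(s_0, k_0) = 0x24DC
s_2 = Round(s_1, k_1) = 0x382F
s_3 = Round(s_2, k_2) = 0x168D

0x168D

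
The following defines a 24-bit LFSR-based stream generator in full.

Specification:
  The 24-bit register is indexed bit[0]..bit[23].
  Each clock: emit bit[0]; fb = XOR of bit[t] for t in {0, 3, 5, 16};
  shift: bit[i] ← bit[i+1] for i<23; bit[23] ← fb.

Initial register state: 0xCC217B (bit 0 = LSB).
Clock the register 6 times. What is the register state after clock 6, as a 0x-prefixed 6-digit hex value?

0x4F3085

reg_0 = 0xCC217B
clock 1: out=1, reg = 0xE610BD
clock 2: out=1, reg = 0xF3085E
clock 3: out=0, reg = 0x79842F
clock 4: out=1, reg = 0x3CC217
clock 5: out=1, reg = 0x9E610B
clock 6: out=1, reg = 0x4F3085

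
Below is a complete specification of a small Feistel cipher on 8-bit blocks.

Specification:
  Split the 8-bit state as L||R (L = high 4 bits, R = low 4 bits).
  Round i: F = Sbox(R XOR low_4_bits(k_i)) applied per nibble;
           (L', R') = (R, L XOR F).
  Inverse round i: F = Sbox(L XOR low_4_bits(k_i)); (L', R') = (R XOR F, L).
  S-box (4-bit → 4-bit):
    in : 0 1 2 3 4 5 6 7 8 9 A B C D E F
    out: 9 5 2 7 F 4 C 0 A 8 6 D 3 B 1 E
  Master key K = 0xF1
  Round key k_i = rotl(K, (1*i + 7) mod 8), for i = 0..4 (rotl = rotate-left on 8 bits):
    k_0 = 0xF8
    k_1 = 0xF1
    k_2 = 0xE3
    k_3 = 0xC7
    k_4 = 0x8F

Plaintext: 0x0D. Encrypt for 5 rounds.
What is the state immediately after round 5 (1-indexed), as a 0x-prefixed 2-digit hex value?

s_0 = plaintext = 0x0D
s_1 = Round(s_0, k_0) = 0xD4
s_2 = Round(s_1, k_1) = 0x49
s_3 = Round(s_2, k_2) = 0x92
s_4 = Round(s_3, k_3) = 0x2D
s_5 = Round(s_4, k_4) = 0xD0

0xD0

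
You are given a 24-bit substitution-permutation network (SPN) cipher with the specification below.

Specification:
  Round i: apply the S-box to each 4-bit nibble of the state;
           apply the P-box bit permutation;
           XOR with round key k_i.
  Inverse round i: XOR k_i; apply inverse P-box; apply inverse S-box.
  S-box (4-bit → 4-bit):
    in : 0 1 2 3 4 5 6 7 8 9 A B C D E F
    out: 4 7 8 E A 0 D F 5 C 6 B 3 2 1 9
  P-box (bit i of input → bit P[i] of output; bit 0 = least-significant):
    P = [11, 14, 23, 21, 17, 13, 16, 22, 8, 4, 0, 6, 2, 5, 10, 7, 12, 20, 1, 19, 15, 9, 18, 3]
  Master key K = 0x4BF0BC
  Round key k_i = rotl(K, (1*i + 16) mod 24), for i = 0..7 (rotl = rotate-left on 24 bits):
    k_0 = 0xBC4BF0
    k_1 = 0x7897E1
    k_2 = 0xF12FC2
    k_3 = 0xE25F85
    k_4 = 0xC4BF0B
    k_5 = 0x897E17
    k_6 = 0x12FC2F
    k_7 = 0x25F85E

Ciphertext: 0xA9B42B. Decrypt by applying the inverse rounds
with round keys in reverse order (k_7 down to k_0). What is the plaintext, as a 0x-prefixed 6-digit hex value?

s_0 = ciphertext = 0xA9B42B
s_1 = InvRound(s_0, k_7) = 0x021351
s_2 = InvRound(s_1, k_6) = 0xBA1BDC
s_3 = InvRound(s_2, k_5) = 0x2A9614
s_4 = InvRound(s_3, k_4) = 0x99E1B6
s_5 = InvRound(s_4, k_3) = 0xC7AA7F
s_6 = InvRound(s_5, k_2) = 0x6D71E2
s_7 = InvRound(s_6, k_1) = 0x1A00AD
s_8 = InvRound(s_7, k_0) = 0x35E7E7

0x35E7E7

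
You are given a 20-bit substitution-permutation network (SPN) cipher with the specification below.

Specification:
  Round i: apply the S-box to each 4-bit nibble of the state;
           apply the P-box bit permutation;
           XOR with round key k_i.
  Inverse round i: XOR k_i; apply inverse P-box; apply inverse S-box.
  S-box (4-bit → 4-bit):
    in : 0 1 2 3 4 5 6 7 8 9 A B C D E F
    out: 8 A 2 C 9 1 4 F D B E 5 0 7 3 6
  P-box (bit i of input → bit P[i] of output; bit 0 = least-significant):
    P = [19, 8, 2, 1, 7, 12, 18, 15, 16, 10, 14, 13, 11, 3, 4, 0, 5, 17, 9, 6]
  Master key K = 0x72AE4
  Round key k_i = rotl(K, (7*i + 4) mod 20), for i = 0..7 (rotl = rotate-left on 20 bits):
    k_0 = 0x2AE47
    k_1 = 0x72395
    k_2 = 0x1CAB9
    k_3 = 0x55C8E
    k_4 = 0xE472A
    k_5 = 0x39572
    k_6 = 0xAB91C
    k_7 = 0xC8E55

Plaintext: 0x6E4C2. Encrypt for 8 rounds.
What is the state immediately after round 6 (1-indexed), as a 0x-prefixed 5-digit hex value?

s_0 = plaintext = 0x6E4C2
s_1 = Round(s_0, k_0) = 0x3854F
s_2 = Round(s_1, k_1) = 0x6A840
s_3 = Round(s_2, k_2) = 0x02822
s_4 = Round(s_3, k_3) = 0x42DC6
s_5 = Round(s_4, k_4) = 0xF0346
s_6 = Round(s_5, k_5) = 0x177F7
s_7 = Round(s_6, k_6) = 0x5C443
s_8 = Round(s_7, k_7) = 0xD2EF3

0x177F7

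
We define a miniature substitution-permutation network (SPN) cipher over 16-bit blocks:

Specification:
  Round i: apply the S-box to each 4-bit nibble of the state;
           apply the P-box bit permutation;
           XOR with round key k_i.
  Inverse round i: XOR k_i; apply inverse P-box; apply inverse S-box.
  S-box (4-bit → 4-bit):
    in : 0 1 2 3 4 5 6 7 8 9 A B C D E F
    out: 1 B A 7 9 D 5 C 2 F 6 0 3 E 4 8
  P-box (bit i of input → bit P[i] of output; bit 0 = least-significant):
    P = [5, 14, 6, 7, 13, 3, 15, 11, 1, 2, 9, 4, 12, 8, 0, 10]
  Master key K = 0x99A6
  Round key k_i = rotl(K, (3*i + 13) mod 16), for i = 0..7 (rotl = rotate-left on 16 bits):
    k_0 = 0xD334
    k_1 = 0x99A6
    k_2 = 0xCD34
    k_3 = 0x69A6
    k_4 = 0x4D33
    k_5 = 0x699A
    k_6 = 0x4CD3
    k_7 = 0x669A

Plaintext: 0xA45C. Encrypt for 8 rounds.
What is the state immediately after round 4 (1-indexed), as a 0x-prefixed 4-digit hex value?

s_0 = plaintext = 0xA45C
s_1 = Round(s_0, k_0) = 0x3A07
s_2 = Round(s_1, k_1) = 0xAA63
s_3 = Round(s_2, k_2) = 0x2E51
s_4 = Round(s_3, k_3) = 0x8606
s_5 = Round(s_4, k_4) = 0x6E51
s_6 = Round(s_5, k_5) = 0x933B
s_7 = Round(s_6, k_6) = 0xFBDC
s_8 = Round(s_7, k_7) = 0xAAB2

0x8606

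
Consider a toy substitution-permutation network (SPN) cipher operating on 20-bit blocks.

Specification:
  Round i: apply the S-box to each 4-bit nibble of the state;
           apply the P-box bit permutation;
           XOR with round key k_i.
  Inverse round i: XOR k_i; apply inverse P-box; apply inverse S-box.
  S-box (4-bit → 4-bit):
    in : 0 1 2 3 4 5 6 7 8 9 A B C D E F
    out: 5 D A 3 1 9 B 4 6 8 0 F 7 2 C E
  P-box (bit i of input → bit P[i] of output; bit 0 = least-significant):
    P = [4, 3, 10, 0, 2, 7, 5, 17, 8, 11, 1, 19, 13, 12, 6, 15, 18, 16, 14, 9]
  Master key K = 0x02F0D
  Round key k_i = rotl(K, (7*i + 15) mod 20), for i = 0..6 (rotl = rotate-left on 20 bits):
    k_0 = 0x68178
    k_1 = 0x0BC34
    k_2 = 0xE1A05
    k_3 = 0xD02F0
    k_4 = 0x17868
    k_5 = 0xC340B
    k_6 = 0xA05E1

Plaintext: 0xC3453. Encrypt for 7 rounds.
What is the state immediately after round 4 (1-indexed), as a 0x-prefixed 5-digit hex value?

s_0 = plaintext = 0xC3453
s_1 = Round(s_0, k_0) = 0x1F064
s_2 = Round(s_1, k_1) = 0x66FE2
s_3 = Round(s_2, k_2) = 0x1A02E
s_4 = Round(s_3, k_3) = 0xB4573
s_5 = Round(s_4, k_4) = 0xC1B50
s_6 = Round(s_5, k_5) = 0x3D95D
s_7 = Round(s_6, k_6) = 0x515ED

0xB4573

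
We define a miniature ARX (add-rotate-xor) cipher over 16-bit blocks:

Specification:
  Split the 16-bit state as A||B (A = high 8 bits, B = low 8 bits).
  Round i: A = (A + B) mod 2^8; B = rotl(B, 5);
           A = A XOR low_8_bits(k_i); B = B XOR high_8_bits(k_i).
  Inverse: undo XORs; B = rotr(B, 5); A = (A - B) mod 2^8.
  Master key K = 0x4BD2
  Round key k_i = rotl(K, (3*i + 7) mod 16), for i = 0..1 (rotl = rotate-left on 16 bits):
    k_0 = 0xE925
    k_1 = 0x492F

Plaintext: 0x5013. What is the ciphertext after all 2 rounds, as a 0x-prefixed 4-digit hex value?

s_0 = plaintext = 0x5013
s_1 = Round(s_0, k_0) = 0x468B
s_2 = Round(s_1, k_1) = 0xFE38

0xFE38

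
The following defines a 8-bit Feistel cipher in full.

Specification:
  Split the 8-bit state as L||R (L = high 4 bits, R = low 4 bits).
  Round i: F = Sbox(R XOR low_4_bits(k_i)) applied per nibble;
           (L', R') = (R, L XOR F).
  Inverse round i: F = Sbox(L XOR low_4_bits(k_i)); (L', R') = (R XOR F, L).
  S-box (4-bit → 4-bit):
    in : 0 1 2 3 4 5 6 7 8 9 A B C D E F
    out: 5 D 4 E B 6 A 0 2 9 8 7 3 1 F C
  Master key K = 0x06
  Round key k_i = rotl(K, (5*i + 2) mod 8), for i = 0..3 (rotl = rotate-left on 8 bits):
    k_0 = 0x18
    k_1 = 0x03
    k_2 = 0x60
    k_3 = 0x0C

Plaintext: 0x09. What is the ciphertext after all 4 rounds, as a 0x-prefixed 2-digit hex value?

s_0 = plaintext = 0x09
s_1 = Round(s_0, k_0) = 0x9D
s_2 = Round(s_1, k_1) = 0xD6
s_3 = Round(s_2, k_2) = 0x67
s_4 = Round(s_3, k_3) = 0x71

0x71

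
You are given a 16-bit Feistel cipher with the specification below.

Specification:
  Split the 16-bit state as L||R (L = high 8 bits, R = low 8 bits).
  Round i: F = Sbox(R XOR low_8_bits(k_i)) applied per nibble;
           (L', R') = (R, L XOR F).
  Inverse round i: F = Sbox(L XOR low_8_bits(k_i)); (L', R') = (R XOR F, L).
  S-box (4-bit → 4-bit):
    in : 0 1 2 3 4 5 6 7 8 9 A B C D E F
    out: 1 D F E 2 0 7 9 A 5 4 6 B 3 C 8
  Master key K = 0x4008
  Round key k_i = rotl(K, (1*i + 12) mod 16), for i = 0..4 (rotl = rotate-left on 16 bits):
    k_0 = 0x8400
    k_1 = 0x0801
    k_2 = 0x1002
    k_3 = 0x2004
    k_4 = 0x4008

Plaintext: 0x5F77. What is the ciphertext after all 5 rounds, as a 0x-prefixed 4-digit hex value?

s_0 = plaintext = 0x5F77
s_1 = Round(s_0, k_0) = 0x77C6
s_2 = Round(s_1, k_1) = 0xC6CE
s_3 = Round(s_2, k_2) = 0xCE7D
s_4 = Round(s_3, k_3) = 0x7D5B
s_5 = Round(s_4, k_4) = 0x5B73

0x5B73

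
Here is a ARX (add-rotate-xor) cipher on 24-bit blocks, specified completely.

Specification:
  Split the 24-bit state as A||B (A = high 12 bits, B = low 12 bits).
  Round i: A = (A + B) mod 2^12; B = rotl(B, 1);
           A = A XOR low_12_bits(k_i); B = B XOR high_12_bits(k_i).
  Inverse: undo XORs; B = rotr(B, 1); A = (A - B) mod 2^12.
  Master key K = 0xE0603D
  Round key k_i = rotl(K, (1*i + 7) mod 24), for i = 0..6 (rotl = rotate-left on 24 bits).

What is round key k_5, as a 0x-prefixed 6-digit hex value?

K = 0xE0603D
k_0 = rotl(K, (1*0+7) mod 24) = rotl(K, 7) = 0x301EF0
k_1 = rotl(K, (1*1+7) mod 24) = rotl(K, 8) = 0x603DE0
k_2 = rotl(K, (1*2+7) mod 24) = rotl(K, 9) = 0xC07BC0
k_3 = rotl(K, (1*3+7) mod 24) = rotl(K, 10) = 0x80F781
k_4 = rotl(K, (1*4+7) mod 24) = rotl(K, 11) = 0x01EF03
k_5 = rotl(K, (1*5+7) mod 24) = rotl(K, 12) = 0x03DE06

0x03DE06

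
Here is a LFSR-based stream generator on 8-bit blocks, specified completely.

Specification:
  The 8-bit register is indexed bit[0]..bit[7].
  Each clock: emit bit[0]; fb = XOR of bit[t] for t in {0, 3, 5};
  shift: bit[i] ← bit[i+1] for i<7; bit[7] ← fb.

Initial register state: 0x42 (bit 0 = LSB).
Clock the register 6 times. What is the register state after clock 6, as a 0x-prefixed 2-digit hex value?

0x21

reg_0 = 0x42
clock 1: out=0, reg = 0x21
clock 2: out=1, reg = 0x10
clock 3: out=0, reg = 0x08
clock 4: out=0, reg = 0x84
clock 5: out=0, reg = 0x42
clock 6: out=0, reg = 0x21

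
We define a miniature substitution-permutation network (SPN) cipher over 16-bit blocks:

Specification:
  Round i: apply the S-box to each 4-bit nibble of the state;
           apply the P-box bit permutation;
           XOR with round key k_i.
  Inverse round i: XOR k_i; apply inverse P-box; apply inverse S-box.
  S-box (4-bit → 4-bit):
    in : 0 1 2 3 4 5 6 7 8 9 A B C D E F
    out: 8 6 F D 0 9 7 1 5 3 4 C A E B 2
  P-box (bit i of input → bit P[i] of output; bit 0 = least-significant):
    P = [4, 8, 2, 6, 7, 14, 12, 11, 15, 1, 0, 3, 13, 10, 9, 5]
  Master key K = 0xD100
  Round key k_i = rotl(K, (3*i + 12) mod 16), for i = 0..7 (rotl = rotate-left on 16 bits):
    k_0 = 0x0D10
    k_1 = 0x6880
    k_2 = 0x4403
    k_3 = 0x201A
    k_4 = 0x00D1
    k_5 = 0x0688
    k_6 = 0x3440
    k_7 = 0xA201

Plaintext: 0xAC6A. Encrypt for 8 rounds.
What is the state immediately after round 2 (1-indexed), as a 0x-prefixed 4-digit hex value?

s_0 = plaintext = 0xAC6A
s_1 = Round(s_0, k_0) = 0x5F9E
s_2 = Round(s_1, k_1) = 0x0972
s_3 = Round(s_2, k_2) = 0xC5F5
s_4 = Round(s_3, k_3) = 0xE462
s_5 = Round(s_4, k_4) = 0x7525
s_6 = Round(s_5, k_5) = 0xFE50
s_7 = Round(s_6, k_6) = 0xB88A
s_8 = Round(s_7, k_7) = 0x30A4

0x0972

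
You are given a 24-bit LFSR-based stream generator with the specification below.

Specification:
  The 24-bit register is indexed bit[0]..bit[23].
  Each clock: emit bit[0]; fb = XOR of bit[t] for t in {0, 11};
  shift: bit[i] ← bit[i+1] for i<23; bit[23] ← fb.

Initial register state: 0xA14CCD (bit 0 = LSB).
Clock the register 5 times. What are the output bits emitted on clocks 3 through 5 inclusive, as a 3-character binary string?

reg_0 = 0xA14CCD
clock 1: out=1, reg = 0x50A666
clock 2: out=0, reg = 0x285333
clock 3: out=1, reg = 0x942999
clock 4: out=1, reg = 0x4A14CC
clock 5: out=0, reg = 0x250A66

110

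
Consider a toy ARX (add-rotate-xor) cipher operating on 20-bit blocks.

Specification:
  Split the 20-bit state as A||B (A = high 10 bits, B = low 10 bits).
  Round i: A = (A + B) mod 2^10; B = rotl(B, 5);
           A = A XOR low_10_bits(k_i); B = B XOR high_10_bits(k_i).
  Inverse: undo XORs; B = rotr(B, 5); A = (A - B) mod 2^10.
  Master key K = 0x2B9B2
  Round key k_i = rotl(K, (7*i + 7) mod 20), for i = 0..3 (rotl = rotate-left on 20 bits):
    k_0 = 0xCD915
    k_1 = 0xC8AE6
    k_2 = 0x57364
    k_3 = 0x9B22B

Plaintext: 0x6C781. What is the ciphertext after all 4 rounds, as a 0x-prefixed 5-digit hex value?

s_0 = plaintext = 0x6C781
s_1 = Round(s_0, k_0) = 0x09F0A
s_2 = Round(s_1, k_1) = 0x75E7A
s_3 = Round(s_2, k_2) = 0xCD60F
s_4 = Round(s_3, k_3) = 0xDBF9C

0xDBF9C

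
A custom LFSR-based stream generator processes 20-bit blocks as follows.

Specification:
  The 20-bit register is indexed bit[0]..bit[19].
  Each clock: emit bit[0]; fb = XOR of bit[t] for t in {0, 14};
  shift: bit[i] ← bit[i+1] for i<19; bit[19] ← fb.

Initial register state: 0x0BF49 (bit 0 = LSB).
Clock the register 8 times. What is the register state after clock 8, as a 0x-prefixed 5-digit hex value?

reg_0 = 0x0BF49
clock 1: out=1, reg = 0x85FA4
clock 2: out=0, reg = 0xC2FD2
clock 3: out=0, reg = 0x617E9
clock 4: out=1, reg = 0xB0BF4
clock 5: out=0, reg = 0x585FA
clock 6: out=0, reg = 0x2C2FD
clock 7: out=1, reg = 0x1617E
clock 8: out=0, reg = 0x8B0BF

0x8B0BF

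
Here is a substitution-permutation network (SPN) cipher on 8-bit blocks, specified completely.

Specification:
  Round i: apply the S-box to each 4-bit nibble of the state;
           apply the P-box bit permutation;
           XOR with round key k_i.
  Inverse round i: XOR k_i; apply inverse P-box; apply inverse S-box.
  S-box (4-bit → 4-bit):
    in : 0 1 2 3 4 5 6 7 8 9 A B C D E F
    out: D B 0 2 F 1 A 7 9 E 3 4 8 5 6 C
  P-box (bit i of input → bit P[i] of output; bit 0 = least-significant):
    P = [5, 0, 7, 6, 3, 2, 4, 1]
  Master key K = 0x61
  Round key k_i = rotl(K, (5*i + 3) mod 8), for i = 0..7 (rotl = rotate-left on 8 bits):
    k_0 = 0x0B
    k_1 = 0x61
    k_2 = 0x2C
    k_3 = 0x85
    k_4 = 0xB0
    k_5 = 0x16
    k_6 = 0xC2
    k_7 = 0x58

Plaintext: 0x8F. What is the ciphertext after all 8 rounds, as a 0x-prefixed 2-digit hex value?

0xE6

s_0 = plaintext = 0x8F
s_1 = Round(s_0, k_0) = 0xC1
s_2 = Round(s_1, k_1) = 0x02
s_3 = Round(s_2, k_2) = 0x36
s_4 = Round(s_3, k_3) = 0xC0
s_5 = Round(s_4, k_4) = 0x52
s_6 = Round(s_5, k_5) = 0x1E
s_7 = Round(s_6, k_6) = 0x4D
s_8 = Round(s_7, k_7) = 0xE6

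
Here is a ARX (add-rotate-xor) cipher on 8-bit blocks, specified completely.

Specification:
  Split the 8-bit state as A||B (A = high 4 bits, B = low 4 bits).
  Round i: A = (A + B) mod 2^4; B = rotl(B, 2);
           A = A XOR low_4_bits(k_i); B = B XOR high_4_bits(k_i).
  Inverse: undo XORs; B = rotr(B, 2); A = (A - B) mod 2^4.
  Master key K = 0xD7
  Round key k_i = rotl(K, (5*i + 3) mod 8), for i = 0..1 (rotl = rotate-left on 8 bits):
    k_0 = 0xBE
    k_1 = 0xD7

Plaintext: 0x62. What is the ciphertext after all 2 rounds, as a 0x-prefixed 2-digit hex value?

s_0 = plaintext = 0x62
s_1 = Round(s_0, k_0) = 0x63
s_2 = Round(s_1, k_1) = 0xE1

0xE1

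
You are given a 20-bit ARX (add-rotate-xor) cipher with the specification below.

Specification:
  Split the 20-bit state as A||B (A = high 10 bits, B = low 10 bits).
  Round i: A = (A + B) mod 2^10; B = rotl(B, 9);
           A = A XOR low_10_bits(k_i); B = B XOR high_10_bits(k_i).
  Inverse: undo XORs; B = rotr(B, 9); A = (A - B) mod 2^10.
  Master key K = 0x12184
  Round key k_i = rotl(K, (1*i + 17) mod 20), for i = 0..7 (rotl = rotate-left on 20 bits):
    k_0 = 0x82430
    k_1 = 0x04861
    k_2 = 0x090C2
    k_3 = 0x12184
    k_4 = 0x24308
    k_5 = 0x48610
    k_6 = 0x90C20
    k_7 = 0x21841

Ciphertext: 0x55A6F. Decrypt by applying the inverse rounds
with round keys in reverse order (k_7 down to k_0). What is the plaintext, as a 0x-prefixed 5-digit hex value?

0x253DE

s_0 = ciphertext = 0x55A6F
s_1 = InvRound(s_0, k_7) = 0xD11D3
s_2 = InvRound(s_1, k_6) = 0x10F21
s_3 = InvRound(s_2, k_5) = 0x94801
s_4 = InvRound(s_3, k_4) = 0x0E122
s_5 = InvRound(s_4, k_3) = 0xBA2D4
s_6 = InvRound(s_5, k_2) = 0x125E1
s_7 = InvRound(s_6, k_1) = 0x10BE6
s_8 = InvRound(s_7, k_0) = 0x253DE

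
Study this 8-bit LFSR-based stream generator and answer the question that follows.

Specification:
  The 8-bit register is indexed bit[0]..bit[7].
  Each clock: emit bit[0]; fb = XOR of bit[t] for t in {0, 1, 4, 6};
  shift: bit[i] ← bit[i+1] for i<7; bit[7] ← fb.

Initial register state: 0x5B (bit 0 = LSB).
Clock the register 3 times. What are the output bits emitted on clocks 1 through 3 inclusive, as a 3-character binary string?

110

reg_0 = 0x5B
clock 1: out=1, reg = 0x2D
clock 2: out=1, reg = 0x96
clock 3: out=0, reg = 0x4B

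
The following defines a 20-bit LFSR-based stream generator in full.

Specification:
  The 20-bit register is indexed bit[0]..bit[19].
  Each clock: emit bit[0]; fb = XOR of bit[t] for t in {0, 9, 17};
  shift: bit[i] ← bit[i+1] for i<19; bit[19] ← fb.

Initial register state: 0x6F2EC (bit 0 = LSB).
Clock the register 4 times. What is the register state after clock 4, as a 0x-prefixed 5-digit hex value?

0x66F2E

reg_0 = 0x6F2EC
clock 1: out=0, reg = 0x37976
clock 2: out=0, reg = 0x9BCBB
clock 3: out=1, reg = 0xCDE5D
clock 4: out=1, reg = 0x66F2E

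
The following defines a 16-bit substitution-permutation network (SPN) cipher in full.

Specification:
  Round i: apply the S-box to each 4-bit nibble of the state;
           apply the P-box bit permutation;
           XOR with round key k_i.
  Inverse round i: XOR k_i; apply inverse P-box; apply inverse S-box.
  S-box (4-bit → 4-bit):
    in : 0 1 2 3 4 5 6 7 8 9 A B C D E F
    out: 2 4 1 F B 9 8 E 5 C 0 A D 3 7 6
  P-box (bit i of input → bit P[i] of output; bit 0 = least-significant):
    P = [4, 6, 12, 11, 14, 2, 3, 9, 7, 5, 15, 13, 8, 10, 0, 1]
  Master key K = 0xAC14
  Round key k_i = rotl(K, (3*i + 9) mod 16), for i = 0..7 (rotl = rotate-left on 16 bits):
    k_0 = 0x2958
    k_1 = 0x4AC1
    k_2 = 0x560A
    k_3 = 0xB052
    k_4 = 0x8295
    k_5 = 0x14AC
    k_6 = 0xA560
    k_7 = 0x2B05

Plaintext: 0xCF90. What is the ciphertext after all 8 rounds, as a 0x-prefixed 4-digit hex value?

0x3562

s_0 = plaintext = 0xCF90
s_1 = Round(s_0, k_0) = 0xAA33
s_2 = Round(s_1, k_1) = 0x109D
s_3 = Round(s_2, k_2) = 0x5473
s_4 = Round(s_3, k_3) = 0x8BAC
s_5 = Round(s_4, k_4) = 0xBBA4
s_6 = Round(s_5, k_5) = 0x38DE
s_7 = Round(s_6, k_6) = 0x70B7
s_8 = Round(s_7, k_7) = 0x3562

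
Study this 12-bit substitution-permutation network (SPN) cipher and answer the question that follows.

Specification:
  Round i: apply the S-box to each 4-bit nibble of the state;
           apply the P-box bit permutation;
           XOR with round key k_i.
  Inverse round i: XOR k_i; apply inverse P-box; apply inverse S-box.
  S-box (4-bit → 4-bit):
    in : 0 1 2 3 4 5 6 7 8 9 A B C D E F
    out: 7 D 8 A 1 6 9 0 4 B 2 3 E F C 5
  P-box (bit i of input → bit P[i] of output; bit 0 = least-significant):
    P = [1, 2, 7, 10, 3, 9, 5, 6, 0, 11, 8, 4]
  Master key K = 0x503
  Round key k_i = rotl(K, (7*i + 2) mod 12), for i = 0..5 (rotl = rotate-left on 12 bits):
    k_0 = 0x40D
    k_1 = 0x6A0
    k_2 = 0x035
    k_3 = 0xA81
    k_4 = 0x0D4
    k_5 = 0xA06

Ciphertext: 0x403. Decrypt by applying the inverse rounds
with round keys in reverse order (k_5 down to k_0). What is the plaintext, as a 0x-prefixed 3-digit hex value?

s_0 = ciphertext = 0x403
s_1 = InvRound(s_0, k_5) = 0xBA3
s_2 = InvRound(s_1, k_4) = 0xDCB
s_3 = InvRound(s_2, k_3) = 0x896
s_4 = InvRound(s_3, k_2) = 0xB8F
s_5 = InvRound(s_4, k_1) = 0x0F9
s_6 = InvRound(s_5, k_0) = 0x2EC

0x2EC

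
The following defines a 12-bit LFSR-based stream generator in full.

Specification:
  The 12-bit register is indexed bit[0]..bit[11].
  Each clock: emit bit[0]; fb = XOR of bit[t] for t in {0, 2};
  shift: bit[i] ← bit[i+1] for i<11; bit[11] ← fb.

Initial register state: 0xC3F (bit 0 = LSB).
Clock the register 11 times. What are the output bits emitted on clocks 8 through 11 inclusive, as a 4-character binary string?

reg_0 = 0xC3F
clock 1: out=1, reg = 0x61F
clock 2: out=1, reg = 0x30F
clock 3: out=1, reg = 0x187
clock 4: out=1, reg = 0x0C3
clock 5: out=1, reg = 0x861
clock 6: out=1, reg = 0xC30
clock 7: out=0, reg = 0x618
clock 8: out=0, reg = 0x30C
clock 9: out=0, reg = 0x986
clock 10: out=0, reg = 0xCC3
clock 11: out=1, reg = 0xE61

0001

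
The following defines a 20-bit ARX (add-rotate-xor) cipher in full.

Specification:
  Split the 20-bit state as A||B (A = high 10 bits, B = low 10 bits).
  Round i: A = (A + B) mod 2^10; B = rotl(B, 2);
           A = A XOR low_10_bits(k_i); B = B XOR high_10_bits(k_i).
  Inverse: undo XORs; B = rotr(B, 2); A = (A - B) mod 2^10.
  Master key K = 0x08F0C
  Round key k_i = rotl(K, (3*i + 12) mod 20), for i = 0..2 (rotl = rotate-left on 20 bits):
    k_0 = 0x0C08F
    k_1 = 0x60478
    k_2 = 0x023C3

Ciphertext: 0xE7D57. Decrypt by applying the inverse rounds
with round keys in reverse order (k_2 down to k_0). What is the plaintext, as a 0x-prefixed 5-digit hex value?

s_0 = ciphertext = 0xE7D57
s_1 = InvRound(s_0, k_2) = 0x41757
s_2 = InvRound(s_1, k_1) = 0xB22B5
s_3 = InvRound(s_2, k_0) = 0x299A1

0x299A1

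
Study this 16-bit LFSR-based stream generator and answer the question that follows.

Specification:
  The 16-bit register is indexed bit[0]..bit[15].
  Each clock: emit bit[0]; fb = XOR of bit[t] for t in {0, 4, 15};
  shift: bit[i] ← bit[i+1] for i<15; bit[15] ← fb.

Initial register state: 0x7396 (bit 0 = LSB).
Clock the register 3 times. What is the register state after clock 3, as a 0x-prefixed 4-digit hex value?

0xAE72

reg_0 = 0x7396
clock 1: out=0, reg = 0xB9CB
clock 2: out=1, reg = 0x5CE5
clock 3: out=1, reg = 0xAE72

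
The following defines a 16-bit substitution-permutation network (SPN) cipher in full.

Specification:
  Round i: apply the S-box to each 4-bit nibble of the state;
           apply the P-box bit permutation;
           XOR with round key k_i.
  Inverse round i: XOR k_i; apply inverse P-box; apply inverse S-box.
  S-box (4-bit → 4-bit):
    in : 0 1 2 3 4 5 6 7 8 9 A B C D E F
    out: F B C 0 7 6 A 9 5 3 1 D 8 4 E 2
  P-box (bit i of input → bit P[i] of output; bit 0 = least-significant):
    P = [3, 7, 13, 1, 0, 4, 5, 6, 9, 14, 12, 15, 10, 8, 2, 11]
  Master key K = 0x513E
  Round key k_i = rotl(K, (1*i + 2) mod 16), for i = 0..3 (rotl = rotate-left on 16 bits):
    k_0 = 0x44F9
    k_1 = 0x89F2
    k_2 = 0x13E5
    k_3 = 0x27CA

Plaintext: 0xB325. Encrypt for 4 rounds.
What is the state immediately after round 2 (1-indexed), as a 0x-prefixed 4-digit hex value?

0xB2A3

s_0 = plaintext = 0xB325
s_1 = Round(s_0, k_0) = 0x681D
s_2 = Round(s_1, k_1) = 0xB2A3
s_3 = Round(s_2, k_2) = 0x8FE0
s_4 = Round(s_3, k_3) = 0x4334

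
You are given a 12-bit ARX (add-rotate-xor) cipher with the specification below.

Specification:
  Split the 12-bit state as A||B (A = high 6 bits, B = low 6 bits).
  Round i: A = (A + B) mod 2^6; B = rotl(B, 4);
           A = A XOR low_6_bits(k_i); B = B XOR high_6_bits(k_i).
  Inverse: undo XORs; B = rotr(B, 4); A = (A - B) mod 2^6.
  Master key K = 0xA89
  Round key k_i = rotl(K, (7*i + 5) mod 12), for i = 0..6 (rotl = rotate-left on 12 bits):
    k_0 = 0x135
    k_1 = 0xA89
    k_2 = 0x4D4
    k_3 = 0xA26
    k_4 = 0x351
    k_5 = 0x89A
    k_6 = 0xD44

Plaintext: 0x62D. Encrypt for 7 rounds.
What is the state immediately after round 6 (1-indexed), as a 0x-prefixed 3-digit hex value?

0xD17

s_0 = plaintext = 0x62D
s_1 = Round(s_0, k_0) = 0xC1F
s_2 = Round(s_1, k_1) = 0x19D
s_3 = Round(s_2, k_2) = 0xDC4
s_4 = Round(s_3, k_3) = 0x769
s_5 = Round(s_4, k_4) = 0x5D7
s_6 = Round(s_5, k_5) = 0xD17
s_7 = Round(s_6, k_6) = 0x3C0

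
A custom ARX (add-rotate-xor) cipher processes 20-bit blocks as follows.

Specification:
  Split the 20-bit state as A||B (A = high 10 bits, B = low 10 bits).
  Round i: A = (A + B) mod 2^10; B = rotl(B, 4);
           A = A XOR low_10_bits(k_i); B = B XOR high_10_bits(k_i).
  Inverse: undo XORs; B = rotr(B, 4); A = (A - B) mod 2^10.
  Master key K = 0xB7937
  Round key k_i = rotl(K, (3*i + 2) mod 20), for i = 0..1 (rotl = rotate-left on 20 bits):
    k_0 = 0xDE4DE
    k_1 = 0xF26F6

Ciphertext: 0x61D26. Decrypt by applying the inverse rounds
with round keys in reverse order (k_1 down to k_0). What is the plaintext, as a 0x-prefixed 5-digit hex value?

0x651C9

s_0 = ciphertext = 0x61D26
s_1 = InvRound(s_0, k_1) = 0xE0FEE
s_2 = InvRound(s_1, k_0) = 0x651C9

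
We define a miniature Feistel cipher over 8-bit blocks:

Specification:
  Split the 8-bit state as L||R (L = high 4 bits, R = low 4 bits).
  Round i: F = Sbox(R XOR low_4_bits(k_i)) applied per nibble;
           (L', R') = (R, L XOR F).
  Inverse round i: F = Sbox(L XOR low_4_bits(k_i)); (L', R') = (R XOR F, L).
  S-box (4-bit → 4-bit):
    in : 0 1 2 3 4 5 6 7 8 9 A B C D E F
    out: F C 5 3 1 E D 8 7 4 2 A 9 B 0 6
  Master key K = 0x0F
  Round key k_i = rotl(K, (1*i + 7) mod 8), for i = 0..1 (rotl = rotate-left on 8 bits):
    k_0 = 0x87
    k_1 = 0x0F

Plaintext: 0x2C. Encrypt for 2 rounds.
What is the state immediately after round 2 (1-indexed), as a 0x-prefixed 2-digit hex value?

0x84

s_0 = plaintext = 0x2C
s_1 = Round(s_0, k_0) = 0xC8
s_2 = Round(s_1, k_1) = 0x84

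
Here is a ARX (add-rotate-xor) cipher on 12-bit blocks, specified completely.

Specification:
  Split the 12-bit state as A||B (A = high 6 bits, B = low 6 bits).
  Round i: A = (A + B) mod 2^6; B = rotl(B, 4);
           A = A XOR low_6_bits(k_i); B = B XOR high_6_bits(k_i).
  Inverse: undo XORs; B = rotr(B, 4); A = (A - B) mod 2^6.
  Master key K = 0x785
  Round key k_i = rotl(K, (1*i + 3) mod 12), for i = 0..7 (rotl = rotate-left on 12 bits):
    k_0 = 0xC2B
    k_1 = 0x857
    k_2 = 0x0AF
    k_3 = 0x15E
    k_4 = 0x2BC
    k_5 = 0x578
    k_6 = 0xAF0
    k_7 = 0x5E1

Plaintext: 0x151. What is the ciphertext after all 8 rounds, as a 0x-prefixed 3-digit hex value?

0x003

s_0 = plaintext = 0x151
s_1 = Round(s_0, k_0) = 0xF64
s_2 = Round(s_1, k_1) = 0xDA8
s_3 = Round(s_2, k_2) = 0xC48
s_4 = Round(s_3, k_3) = 0x9C7
s_5 = Round(s_4, k_4) = 0x4BB
s_6 = Round(s_5, k_5) = 0xD6B
s_7 = Round(s_6, k_6) = 0x411
s_8 = Round(s_7, k_7) = 0x003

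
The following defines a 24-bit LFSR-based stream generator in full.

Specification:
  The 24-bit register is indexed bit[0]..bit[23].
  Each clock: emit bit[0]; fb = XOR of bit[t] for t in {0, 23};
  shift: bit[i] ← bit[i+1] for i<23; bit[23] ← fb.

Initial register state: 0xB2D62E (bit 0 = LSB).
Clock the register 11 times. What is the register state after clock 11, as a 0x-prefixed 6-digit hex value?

reg_0 = 0xB2D62E
clock 1: out=0, reg = 0xD96B17
clock 2: out=1, reg = 0x6CB58B
clock 3: out=1, reg = 0xB65AC5
clock 4: out=1, reg = 0x5B2D62
clock 5: out=0, reg = 0x2D96B1
clock 6: out=1, reg = 0x96CB58
clock 7: out=0, reg = 0xCB65AC
clock 8: out=0, reg = 0xE5B2D6
clock 9: out=0, reg = 0xF2D96B
clock 10: out=1, reg = 0x796CB5
clock 11: out=1, reg = 0xBCB65A

0xBCB65A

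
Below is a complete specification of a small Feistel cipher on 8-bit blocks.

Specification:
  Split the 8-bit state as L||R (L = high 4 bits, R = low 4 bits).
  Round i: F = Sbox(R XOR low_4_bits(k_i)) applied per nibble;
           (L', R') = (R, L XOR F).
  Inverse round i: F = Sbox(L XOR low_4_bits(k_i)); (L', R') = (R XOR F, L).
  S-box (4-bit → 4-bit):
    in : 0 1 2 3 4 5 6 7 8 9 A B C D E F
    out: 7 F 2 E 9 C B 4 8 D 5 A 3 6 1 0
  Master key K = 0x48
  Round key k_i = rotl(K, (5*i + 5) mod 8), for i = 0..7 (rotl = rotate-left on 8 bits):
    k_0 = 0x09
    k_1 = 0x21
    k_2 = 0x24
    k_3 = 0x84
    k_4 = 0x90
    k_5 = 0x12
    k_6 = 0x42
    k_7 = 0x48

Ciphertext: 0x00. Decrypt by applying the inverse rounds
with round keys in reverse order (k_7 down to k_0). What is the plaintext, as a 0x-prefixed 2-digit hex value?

0xFC

s_0 = ciphertext = 0x00
s_1 = InvRound(s_0, k_7) = 0x80
s_2 = InvRound(s_1, k_6) = 0x58
s_3 = InvRound(s_2, k_5) = 0xC5
s_4 = InvRound(s_3, k_4) = 0x6C
s_5 = InvRound(s_4, k_3) = 0xE6
s_6 = InvRound(s_5, k_2) = 0x3E
s_7 = InvRound(s_6, k_1) = 0xC3
s_8 = InvRound(s_7, k_0) = 0xFC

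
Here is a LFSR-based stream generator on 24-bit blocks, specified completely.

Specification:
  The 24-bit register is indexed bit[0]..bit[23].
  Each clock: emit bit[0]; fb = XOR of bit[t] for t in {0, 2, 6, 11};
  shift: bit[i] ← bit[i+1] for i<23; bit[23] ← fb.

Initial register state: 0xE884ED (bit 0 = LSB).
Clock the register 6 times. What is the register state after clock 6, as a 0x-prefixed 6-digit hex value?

reg_0 = 0xE884ED
clock 1: out=1, reg = 0xF44276
clock 2: out=0, reg = 0x7A213B
clock 3: out=1, reg = 0xBD109D
clock 4: out=1, reg = 0x5E884E
clock 5: out=0, reg = 0xAF4427
clock 6: out=1, reg = 0x57A213

0x57A213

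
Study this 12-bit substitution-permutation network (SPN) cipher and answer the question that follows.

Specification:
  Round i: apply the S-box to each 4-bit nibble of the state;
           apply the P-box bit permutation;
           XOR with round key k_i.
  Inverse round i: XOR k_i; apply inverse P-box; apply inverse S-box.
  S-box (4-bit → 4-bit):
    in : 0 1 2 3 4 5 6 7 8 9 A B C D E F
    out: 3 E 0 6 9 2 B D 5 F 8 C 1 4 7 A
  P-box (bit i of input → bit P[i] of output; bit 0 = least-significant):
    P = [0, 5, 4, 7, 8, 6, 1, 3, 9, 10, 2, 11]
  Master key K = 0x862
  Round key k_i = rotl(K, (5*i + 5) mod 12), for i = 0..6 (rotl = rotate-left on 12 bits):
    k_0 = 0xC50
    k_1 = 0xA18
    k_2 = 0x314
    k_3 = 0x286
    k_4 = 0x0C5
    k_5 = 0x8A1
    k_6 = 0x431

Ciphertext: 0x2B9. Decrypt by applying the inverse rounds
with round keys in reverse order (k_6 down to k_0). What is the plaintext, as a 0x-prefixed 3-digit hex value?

0x55C

s_0 = ciphertext = 0x2B9
s_1 = InvRound(s_0, k_6) = 0x0AA
s_2 = InvRound(s_1, k_5) = 0xABC
s_3 = InvRound(s_2, k_4) = 0x4FE
s_4 = InvRound(s_3, k_3) = 0x0F3
s_5 = InvRound(s_4, k_2) = 0x8E6
s_6 = InvRound(s_5, k_1) = 0x811
s_7 = InvRound(s_6, k_0) = 0x55C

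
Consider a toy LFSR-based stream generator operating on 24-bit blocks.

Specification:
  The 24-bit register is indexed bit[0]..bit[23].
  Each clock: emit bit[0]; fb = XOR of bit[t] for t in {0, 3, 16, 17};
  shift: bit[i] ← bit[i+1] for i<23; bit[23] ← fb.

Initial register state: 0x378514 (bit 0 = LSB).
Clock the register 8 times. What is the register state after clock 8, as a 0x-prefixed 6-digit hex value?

reg_0 = 0x378514
clock 1: out=0, reg = 0x1BC28A
clock 2: out=0, reg = 0x8DE145
clock 3: out=1, reg = 0x46F0A2
clock 4: out=0, reg = 0xA37851
clock 5: out=1, reg = 0xD1BC28
clock 6: out=0, reg = 0x68DE14
clock 7: out=0, reg = 0x346F0A
clock 8: out=0, reg = 0x9A3785

0x9A3785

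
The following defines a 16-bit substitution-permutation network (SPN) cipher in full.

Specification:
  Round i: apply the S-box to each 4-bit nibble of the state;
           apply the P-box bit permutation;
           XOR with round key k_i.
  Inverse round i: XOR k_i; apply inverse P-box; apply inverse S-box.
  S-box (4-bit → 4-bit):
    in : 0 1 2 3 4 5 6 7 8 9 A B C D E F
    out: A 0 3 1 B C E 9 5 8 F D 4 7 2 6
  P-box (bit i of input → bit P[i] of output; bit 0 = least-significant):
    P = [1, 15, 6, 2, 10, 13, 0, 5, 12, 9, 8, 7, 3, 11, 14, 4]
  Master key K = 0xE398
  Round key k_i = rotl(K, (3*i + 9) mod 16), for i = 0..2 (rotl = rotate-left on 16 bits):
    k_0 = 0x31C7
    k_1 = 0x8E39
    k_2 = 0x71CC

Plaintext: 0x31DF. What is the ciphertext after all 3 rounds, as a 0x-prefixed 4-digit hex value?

0x4C3F

s_0 = plaintext = 0x31DF
s_1 = Round(s_0, k_0) = 0x958E
s_2 = Round(s_1, k_1) = 0x0BA8
s_3 = Round(s_2, k_2) = 0x4C3F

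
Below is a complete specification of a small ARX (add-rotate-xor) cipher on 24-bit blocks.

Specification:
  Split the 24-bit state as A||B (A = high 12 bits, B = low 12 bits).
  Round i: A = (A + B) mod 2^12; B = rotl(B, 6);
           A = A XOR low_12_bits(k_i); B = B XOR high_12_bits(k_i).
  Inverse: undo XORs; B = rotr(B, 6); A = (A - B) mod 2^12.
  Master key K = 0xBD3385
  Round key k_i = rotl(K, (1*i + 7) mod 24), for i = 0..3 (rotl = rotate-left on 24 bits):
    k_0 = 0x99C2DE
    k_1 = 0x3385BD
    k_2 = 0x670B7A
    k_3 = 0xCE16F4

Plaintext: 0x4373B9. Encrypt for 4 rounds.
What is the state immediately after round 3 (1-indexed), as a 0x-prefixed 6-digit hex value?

s_0 = plaintext = 0x4373B9
s_1 = Round(s_0, k_0) = 0x52E7D2
s_2 = Round(s_1, k_1) = 0x8BD7A7
s_3 = Round(s_2, k_2) = 0xB1EFAE
s_4 = Round(s_3, k_3) = 0xC3875F

0xB1EFAE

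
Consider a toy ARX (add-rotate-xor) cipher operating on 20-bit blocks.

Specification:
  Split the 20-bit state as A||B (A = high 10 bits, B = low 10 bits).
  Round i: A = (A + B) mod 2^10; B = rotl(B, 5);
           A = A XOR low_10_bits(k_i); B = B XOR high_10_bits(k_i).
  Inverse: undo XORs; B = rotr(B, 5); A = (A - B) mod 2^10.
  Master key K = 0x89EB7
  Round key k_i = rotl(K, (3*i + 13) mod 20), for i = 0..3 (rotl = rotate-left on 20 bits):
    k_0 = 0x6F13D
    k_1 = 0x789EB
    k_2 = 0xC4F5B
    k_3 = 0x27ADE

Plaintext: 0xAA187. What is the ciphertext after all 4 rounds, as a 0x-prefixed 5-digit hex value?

0x3A10E

s_0 = plaintext = 0xAA187
s_1 = Round(s_0, k_0) = 0x44950
s_2 = Round(s_1, k_1) = 0xE27E8
s_3 = Round(s_2, k_2) = 0x0AA0C
s_4 = Round(s_3, k_3) = 0x3A10E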